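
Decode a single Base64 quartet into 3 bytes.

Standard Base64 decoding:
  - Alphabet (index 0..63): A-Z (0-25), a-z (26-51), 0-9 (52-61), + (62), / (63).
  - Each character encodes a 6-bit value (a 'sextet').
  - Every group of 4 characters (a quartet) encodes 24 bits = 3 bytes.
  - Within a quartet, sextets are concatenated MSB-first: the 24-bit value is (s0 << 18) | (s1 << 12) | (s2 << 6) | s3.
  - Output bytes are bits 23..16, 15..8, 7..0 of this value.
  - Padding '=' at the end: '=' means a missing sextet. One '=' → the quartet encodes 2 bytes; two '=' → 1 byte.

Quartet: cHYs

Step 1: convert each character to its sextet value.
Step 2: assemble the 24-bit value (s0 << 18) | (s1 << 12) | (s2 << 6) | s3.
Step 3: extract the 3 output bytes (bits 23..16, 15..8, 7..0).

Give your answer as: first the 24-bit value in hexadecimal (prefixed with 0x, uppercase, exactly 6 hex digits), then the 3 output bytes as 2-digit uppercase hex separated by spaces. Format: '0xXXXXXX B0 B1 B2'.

Sextets: c=28, H=7, Y=24, s=44
24-bit: (28<<18) | (7<<12) | (24<<6) | 44
      = 0x700000 | 0x007000 | 0x000600 | 0x00002C
      = 0x70762C
Bytes: (v>>16)&0xFF=70, (v>>8)&0xFF=76, v&0xFF=2C

Answer: 0x70762C 70 76 2C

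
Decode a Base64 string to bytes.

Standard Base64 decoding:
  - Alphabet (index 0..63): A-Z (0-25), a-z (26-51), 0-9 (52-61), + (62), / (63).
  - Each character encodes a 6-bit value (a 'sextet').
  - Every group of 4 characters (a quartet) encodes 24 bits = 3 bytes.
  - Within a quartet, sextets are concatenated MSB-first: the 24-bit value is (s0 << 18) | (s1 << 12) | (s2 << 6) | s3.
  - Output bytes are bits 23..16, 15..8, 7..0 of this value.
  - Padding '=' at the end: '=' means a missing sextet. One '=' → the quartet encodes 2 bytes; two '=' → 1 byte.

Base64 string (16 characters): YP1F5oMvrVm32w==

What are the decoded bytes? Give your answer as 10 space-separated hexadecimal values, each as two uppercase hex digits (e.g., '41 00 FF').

Answer: 60 FD 45 E6 83 2F AD 59 B7 DB

Derivation:
After char 0 ('Y'=24): chars_in_quartet=1 acc=0x18 bytes_emitted=0
After char 1 ('P'=15): chars_in_quartet=2 acc=0x60F bytes_emitted=0
After char 2 ('1'=53): chars_in_quartet=3 acc=0x183F5 bytes_emitted=0
After char 3 ('F'=5): chars_in_quartet=4 acc=0x60FD45 -> emit 60 FD 45, reset; bytes_emitted=3
After char 4 ('5'=57): chars_in_quartet=1 acc=0x39 bytes_emitted=3
After char 5 ('o'=40): chars_in_quartet=2 acc=0xE68 bytes_emitted=3
After char 6 ('M'=12): chars_in_quartet=3 acc=0x39A0C bytes_emitted=3
After char 7 ('v'=47): chars_in_quartet=4 acc=0xE6832F -> emit E6 83 2F, reset; bytes_emitted=6
After char 8 ('r'=43): chars_in_quartet=1 acc=0x2B bytes_emitted=6
After char 9 ('V'=21): chars_in_quartet=2 acc=0xAD5 bytes_emitted=6
After char 10 ('m'=38): chars_in_quartet=3 acc=0x2B566 bytes_emitted=6
After char 11 ('3'=55): chars_in_quartet=4 acc=0xAD59B7 -> emit AD 59 B7, reset; bytes_emitted=9
After char 12 ('2'=54): chars_in_quartet=1 acc=0x36 bytes_emitted=9
After char 13 ('w'=48): chars_in_quartet=2 acc=0xDB0 bytes_emitted=9
Padding '==': partial quartet acc=0xDB0 -> emit DB; bytes_emitted=10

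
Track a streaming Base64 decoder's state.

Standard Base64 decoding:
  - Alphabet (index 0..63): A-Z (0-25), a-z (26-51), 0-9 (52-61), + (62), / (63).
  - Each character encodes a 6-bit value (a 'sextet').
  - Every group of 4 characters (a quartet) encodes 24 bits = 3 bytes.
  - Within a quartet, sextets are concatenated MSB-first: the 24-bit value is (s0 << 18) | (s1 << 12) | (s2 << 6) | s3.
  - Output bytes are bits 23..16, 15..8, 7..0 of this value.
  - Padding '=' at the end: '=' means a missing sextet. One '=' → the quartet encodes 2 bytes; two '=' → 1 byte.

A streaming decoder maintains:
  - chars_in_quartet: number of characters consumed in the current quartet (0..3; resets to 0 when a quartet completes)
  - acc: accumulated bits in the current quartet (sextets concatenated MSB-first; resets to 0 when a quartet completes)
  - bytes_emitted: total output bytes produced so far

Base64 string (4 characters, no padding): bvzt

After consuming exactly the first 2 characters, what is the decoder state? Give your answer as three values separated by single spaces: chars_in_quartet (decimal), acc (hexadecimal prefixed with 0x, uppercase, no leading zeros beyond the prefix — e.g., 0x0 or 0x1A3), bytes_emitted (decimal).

Answer: 2 0x6EF 0

Derivation:
After char 0 ('b'=27): chars_in_quartet=1 acc=0x1B bytes_emitted=0
After char 1 ('v'=47): chars_in_quartet=2 acc=0x6EF bytes_emitted=0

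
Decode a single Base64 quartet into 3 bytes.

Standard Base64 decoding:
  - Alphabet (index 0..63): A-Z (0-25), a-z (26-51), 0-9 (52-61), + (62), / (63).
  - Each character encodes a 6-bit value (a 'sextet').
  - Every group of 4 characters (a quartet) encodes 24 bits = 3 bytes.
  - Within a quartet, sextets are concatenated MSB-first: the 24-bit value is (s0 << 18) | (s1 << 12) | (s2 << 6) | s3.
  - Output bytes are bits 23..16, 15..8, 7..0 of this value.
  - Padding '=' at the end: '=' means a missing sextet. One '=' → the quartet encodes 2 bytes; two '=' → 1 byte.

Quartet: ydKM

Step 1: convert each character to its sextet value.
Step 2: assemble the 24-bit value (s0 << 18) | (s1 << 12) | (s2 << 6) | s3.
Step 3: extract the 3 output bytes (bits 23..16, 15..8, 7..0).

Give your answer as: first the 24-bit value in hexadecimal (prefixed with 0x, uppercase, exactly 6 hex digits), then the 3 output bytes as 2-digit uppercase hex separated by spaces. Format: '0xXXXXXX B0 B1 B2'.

Sextets: y=50, d=29, K=10, M=12
24-bit: (50<<18) | (29<<12) | (10<<6) | 12
      = 0xC80000 | 0x01D000 | 0x000280 | 0x00000C
      = 0xC9D28C
Bytes: (v>>16)&0xFF=C9, (v>>8)&0xFF=D2, v&0xFF=8C

Answer: 0xC9D28C C9 D2 8C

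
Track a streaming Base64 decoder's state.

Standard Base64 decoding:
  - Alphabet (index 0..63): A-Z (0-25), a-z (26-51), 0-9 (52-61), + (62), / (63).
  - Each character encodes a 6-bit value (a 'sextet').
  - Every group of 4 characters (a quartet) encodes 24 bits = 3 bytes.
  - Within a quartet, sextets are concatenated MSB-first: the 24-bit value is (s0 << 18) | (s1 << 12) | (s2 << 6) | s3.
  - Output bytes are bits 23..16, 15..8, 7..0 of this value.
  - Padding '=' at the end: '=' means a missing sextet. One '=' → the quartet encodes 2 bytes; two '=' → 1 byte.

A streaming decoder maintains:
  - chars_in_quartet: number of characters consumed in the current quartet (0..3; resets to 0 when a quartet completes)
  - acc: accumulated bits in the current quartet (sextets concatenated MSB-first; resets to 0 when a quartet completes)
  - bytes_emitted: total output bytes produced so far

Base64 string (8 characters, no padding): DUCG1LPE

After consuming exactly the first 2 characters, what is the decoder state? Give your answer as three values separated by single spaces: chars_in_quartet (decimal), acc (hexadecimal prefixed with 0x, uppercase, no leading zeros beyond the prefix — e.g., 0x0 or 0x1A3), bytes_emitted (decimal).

Answer: 2 0xD4 0

Derivation:
After char 0 ('D'=3): chars_in_quartet=1 acc=0x3 bytes_emitted=0
After char 1 ('U'=20): chars_in_quartet=2 acc=0xD4 bytes_emitted=0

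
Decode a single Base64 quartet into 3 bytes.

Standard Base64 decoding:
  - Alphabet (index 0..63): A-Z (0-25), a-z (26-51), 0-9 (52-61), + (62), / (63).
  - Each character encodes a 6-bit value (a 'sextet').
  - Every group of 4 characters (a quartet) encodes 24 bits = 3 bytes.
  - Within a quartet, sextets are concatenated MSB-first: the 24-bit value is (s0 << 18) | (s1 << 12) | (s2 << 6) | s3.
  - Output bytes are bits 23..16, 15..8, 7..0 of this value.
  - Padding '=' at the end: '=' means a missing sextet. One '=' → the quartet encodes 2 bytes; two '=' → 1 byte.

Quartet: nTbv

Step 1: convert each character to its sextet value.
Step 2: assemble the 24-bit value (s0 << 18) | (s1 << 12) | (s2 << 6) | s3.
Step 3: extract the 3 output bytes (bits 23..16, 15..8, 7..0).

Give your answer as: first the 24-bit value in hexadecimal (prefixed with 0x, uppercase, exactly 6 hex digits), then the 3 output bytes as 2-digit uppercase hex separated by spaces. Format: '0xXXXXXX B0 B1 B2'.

Answer: 0x9D36EF 9D 36 EF

Derivation:
Sextets: n=39, T=19, b=27, v=47
24-bit: (39<<18) | (19<<12) | (27<<6) | 47
      = 0x9C0000 | 0x013000 | 0x0006C0 | 0x00002F
      = 0x9D36EF
Bytes: (v>>16)&0xFF=9D, (v>>8)&0xFF=36, v&0xFF=EF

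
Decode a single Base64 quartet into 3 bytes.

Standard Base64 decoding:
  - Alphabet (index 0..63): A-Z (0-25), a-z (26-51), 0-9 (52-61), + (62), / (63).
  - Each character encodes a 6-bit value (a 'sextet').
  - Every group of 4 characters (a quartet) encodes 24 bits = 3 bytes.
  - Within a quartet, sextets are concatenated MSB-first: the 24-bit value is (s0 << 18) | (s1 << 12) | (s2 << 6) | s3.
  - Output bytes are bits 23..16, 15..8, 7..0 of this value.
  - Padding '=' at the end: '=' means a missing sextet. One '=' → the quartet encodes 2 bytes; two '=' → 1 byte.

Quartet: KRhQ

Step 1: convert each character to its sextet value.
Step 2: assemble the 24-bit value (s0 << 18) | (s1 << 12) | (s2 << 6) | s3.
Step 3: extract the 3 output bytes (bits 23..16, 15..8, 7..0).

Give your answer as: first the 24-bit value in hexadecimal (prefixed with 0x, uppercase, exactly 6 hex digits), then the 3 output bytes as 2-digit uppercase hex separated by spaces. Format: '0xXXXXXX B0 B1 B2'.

Sextets: K=10, R=17, h=33, Q=16
24-bit: (10<<18) | (17<<12) | (33<<6) | 16
      = 0x280000 | 0x011000 | 0x000840 | 0x000010
      = 0x291850
Bytes: (v>>16)&0xFF=29, (v>>8)&0xFF=18, v&0xFF=50

Answer: 0x291850 29 18 50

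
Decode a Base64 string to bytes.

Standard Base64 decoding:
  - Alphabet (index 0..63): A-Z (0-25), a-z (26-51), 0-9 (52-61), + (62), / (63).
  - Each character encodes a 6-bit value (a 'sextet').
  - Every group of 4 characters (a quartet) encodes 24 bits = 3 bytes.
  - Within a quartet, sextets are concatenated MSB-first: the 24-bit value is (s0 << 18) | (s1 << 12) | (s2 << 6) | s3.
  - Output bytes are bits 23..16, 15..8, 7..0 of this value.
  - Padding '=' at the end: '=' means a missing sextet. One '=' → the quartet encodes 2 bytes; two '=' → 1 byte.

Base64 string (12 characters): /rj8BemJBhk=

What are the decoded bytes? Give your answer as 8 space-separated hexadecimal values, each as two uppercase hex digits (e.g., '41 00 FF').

After char 0 ('/'=63): chars_in_quartet=1 acc=0x3F bytes_emitted=0
After char 1 ('r'=43): chars_in_quartet=2 acc=0xFEB bytes_emitted=0
After char 2 ('j'=35): chars_in_quartet=3 acc=0x3FAE3 bytes_emitted=0
After char 3 ('8'=60): chars_in_quartet=4 acc=0xFEB8FC -> emit FE B8 FC, reset; bytes_emitted=3
After char 4 ('B'=1): chars_in_quartet=1 acc=0x1 bytes_emitted=3
After char 5 ('e'=30): chars_in_quartet=2 acc=0x5E bytes_emitted=3
After char 6 ('m'=38): chars_in_quartet=3 acc=0x17A6 bytes_emitted=3
After char 7 ('J'=9): chars_in_quartet=4 acc=0x5E989 -> emit 05 E9 89, reset; bytes_emitted=6
After char 8 ('B'=1): chars_in_quartet=1 acc=0x1 bytes_emitted=6
After char 9 ('h'=33): chars_in_quartet=2 acc=0x61 bytes_emitted=6
After char 10 ('k'=36): chars_in_quartet=3 acc=0x1864 bytes_emitted=6
Padding '=': partial quartet acc=0x1864 -> emit 06 19; bytes_emitted=8

Answer: FE B8 FC 05 E9 89 06 19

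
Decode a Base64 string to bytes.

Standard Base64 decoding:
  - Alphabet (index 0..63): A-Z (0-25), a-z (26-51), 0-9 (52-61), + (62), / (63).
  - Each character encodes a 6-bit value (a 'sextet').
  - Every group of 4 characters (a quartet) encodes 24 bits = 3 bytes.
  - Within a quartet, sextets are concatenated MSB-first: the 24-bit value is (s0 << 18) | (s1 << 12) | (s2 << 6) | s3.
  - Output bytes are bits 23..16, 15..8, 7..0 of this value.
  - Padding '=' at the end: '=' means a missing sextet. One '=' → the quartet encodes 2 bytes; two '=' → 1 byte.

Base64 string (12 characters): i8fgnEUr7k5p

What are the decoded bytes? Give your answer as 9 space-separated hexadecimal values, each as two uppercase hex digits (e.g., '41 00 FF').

Answer: 8B C7 E0 9C 45 2B EE 4E 69

Derivation:
After char 0 ('i'=34): chars_in_quartet=1 acc=0x22 bytes_emitted=0
After char 1 ('8'=60): chars_in_quartet=2 acc=0x8BC bytes_emitted=0
After char 2 ('f'=31): chars_in_quartet=3 acc=0x22F1F bytes_emitted=0
After char 3 ('g'=32): chars_in_quartet=4 acc=0x8BC7E0 -> emit 8B C7 E0, reset; bytes_emitted=3
After char 4 ('n'=39): chars_in_quartet=1 acc=0x27 bytes_emitted=3
After char 5 ('E'=4): chars_in_quartet=2 acc=0x9C4 bytes_emitted=3
After char 6 ('U'=20): chars_in_quartet=3 acc=0x27114 bytes_emitted=3
After char 7 ('r'=43): chars_in_quartet=4 acc=0x9C452B -> emit 9C 45 2B, reset; bytes_emitted=6
After char 8 ('7'=59): chars_in_quartet=1 acc=0x3B bytes_emitted=6
After char 9 ('k'=36): chars_in_quartet=2 acc=0xEE4 bytes_emitted=6
After char 10 ('5'=57): chars_in_quartet=3 acc=0x3B939 bytes_emitted=6
After char 11 ('p'=41): chars_in_quartet=4 acc=0xEE4E69 -> emit EE 4E 69, reset; bytes_emitted=9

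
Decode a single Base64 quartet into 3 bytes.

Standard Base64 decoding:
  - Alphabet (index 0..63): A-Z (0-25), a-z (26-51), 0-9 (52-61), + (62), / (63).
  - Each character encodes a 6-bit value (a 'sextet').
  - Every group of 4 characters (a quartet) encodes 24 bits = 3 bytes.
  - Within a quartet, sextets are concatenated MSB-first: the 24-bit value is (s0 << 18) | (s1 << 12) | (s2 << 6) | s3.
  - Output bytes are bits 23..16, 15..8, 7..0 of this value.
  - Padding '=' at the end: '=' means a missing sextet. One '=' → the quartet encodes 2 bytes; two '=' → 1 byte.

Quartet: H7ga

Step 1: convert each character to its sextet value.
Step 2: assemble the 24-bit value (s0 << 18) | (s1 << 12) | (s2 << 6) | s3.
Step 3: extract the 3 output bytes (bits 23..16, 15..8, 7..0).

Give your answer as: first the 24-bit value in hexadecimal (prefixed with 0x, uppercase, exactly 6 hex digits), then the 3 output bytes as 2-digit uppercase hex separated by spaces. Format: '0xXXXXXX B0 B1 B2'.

Sextets: H=7, 7=59, g=32, a=26
24-bit: (7<<18) | (59<<12) | (32<<6) | 26
      = 0x1C0000 | 0x03B000 | 0x000800 | 0x00001A
      = 0x1FB81A
Bytes: (v>>16)&0xFF=1F, (v>>8)&0xFF=B8, v&0xFF=1A

Answer: 0x1FB81A 1F B8 1A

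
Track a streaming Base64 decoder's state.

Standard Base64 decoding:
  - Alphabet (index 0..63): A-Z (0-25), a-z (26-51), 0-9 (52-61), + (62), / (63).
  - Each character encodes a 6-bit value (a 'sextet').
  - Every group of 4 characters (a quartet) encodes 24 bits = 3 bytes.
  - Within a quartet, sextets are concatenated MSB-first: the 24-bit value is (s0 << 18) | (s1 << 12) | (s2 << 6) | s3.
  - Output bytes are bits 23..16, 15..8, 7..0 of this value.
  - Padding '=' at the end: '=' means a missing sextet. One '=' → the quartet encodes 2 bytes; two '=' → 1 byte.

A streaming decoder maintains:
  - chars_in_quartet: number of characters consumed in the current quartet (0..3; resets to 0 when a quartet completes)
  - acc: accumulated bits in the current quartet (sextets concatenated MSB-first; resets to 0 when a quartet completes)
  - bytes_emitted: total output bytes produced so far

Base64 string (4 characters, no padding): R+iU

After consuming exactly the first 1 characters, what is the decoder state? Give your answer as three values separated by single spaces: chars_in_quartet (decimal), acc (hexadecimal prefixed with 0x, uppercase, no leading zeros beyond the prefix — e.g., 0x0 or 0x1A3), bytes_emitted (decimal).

After char 0 ('R'=17): chars_in_quartet=1 acc=0x11 bytes_emitted=0

Answer: 1 0x11 0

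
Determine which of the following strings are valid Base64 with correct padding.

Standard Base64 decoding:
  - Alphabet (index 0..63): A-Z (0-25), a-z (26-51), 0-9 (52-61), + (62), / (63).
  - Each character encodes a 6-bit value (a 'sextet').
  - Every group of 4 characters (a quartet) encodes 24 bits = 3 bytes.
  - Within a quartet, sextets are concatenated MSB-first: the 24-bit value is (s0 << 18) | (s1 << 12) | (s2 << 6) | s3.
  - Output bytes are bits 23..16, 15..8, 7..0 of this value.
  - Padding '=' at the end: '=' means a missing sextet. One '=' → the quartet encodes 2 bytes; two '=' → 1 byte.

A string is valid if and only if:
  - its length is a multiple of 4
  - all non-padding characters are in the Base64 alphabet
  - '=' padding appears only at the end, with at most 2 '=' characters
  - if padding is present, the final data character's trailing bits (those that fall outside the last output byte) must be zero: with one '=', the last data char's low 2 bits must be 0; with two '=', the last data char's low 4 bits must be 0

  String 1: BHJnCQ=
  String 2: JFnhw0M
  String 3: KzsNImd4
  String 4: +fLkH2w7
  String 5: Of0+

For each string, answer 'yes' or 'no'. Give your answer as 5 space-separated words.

Answer: no no yes yes yes

Derivation:
String 1: 'BHJnCQ=' → invalid (len=7 not mult of 4)
String 2: 'JFnhw0M' → invalid (len=7 not mult of 4)
String 3: 'KzsNImd4' → valid
String 4: '+fLkH2w7' → valid
String 5: 'Of0+' → valid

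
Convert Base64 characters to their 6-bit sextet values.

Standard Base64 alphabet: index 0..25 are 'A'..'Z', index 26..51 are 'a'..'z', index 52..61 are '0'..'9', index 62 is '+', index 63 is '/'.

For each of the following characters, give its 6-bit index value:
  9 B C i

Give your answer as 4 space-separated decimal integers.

Answer: 61 1 2 34

Derivation:
'9': 0..9 range, 52 + ord('9') − ord('0') = 61
'B': A..Z range, ord('B') − ord('A') = 1
'C': A..Z range, ord('C') − ord('A') = 2
'i': a..z range, 26 + ord('i') − ord('a') = 34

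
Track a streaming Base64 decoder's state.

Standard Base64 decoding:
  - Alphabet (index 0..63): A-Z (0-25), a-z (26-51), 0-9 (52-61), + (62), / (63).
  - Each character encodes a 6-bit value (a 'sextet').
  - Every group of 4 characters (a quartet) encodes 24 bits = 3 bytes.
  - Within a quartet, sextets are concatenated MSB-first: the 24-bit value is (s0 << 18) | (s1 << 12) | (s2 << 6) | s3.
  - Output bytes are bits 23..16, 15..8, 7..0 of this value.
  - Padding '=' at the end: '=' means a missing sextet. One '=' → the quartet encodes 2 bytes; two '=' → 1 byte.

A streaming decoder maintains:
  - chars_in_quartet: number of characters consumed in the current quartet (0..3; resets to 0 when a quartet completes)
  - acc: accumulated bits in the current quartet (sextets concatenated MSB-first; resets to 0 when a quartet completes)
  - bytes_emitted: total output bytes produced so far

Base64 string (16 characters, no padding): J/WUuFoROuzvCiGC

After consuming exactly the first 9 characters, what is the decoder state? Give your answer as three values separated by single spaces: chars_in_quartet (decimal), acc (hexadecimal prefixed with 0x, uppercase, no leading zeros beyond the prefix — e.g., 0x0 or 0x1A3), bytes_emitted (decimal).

Answer: 1 0xE 6

Derivation:
After char 0 ('J'=9): chars_in_quartet=1 acc=0x9 bytes_emitted=0
After char 1 ('/'=63): chars_in_quartet=2 acc=0x27F bytes_emitted=0
After char 2 ('W'=22): chars_in_quartet=3 acc=0x9FD6 bytes_emitted=0
After char 3 ('U'=20): chars_in_quartet=4 acc=0x27F594 -> emit 27 F5 94, reset; bytes_emitted=3
After char 4 ('u'=46): chars_in_quartet=1 acc=0x2E bytes_emitted=3
After char 5 ('F'=5): chars_in_quartet=2 acc=0xB85 bytes_emitted=3
After char 6 ('o'=40): chars_in_quartet=3 acc=0x2E168 bytes_emitted=3
After char 7 ('R'=17): chars_in_quartet=4 acc=0xB85A11 -> emit B8 5A 11, reset; bytes_emitted=6
After char 8 ('O'=14): chars_in_quartet=1 acc=0xE bytes_emitted=6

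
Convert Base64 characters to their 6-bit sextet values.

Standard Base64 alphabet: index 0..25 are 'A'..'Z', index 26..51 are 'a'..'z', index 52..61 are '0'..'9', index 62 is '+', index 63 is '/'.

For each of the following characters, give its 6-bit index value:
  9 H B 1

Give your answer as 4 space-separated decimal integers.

'9': 0..9 range, 52 + ord('9') − ord('0') = 61
'H': A..Z range, ord('H') − ord('A') = 7
'B': A..Z range, ord('B') − ord('A') = 1
'1': 0..9 range, 52 + ord('1') − ord('0') = 53

Answer: 61 7 1 53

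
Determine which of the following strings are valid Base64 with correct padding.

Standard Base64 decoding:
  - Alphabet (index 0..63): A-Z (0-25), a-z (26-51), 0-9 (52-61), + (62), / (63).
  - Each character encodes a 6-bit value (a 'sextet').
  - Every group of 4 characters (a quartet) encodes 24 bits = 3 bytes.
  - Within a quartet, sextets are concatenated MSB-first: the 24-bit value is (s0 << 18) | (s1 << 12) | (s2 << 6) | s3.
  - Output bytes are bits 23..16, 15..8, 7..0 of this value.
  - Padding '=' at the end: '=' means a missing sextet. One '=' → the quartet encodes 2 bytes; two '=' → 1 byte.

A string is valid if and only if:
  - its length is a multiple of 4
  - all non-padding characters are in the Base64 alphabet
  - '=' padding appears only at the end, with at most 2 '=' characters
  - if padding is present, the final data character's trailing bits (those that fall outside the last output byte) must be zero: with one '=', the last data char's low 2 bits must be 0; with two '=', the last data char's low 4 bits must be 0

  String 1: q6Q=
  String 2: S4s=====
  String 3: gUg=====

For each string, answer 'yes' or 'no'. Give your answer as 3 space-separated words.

Answer: yes no no

Derivation:
String 1: 'q6Q=' → valid
String 2: 'S4s=====' → invalid (5 pad chars (max 2))
String 3: 'gUg=====' → invalid (5 pad chars (max 2))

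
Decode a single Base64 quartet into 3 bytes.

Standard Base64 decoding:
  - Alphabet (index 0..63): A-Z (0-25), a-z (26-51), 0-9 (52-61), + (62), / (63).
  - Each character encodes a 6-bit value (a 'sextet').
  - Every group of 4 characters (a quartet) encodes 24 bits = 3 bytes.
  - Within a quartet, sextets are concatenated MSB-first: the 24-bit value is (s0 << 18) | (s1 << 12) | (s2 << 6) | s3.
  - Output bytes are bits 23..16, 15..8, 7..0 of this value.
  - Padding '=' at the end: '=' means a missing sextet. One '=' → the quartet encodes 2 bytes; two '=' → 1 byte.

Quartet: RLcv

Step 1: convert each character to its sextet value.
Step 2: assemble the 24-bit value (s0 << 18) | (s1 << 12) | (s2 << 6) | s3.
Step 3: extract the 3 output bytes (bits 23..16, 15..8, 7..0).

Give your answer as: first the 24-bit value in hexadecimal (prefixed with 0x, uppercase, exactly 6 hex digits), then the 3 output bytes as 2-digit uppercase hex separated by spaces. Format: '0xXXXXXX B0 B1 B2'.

Sextets: R=17, L=11, c=28, v=47
24-bit: (17<<18) | (11<<12) | (28<<6) | 47
      = 0x440000 | 0x00B000 | 0x000700 | 0x00002F
      = 0x44B72F
Bytes: (v>>16)&0xFF=44, (v>>8)&0xFF=B7, v&0xFF=2F

Answer: 0x44B72F 44 B7 2F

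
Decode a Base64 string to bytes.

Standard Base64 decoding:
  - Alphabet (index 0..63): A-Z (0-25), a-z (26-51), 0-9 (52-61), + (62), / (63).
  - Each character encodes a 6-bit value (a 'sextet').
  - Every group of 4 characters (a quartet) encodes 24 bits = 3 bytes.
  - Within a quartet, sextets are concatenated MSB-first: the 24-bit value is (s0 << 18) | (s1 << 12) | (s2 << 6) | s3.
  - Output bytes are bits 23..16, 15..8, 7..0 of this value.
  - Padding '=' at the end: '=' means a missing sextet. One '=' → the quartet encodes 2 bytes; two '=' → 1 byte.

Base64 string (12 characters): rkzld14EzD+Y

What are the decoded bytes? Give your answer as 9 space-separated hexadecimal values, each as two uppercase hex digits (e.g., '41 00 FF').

After char 0 ('r'=43): chars_in_quartet=1 acc=0x2B bytes_emitted=0
After char 1 ('k'=36): chars_in_quartet=2 acc=0xAE4 bytes_emitted=0
After char 2 ('z'=51): chars_in_quartet=3 acc=0x2B933 bytes_emitted=0
After char 3 ('l'=37): chars_in_quartet=4 acc=0xAE4CE5 -> emit AE 4C E5, reset; bytes_emitted=3
After char 4 ('d'=29): chars_in_quartet=1 acc=0x1D bytes_emitted=3
After char 5 ('1'=53): chars_in_quartet=2 acc=0x775 bytes_emitted=3
After char 6 ('4'=56): chars_in_quartet=3 acc=0x1DD78 bytes_emitted=3
After char 7 ('E'=4): chars_in_quartet=4 acc=0x775E04 -> emit 77 5E 04, reset; bytes_emitted=6
After char 8 ('z'=51): chars_in_quartet=1 acc=0x33 bytes_emitted=6
After char 9 ('D'=3): chars_in_quartet=2 acc=0xCC3 bytes_emitted=6
After char 10 ('+'=62): chars_in_quartet=3 acc=0x330FE bytes_emitted=6
After char 11 ('Y'=24): chars_in_quartet=4 acc=0xCC3F98 -> emit CC 3F 98, reset; bytes_emitted=9

Answer: AE 4C E5 77 5E 04 CC 3F 98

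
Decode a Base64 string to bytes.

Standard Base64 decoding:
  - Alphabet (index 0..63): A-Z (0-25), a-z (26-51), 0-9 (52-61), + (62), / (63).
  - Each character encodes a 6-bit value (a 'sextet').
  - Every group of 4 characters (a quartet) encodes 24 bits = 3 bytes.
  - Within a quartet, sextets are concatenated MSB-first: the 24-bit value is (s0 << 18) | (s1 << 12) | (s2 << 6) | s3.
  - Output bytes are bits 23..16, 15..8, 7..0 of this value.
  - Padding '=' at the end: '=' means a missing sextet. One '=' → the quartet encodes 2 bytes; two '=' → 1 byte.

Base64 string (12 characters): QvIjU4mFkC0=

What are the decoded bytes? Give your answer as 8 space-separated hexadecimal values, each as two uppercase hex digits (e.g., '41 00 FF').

Answer: 42 F2 23 53 89 85 90 2D

Derivation:
After char 0 ('Q'=16): chars_in_quartet=1 acc=0x10 bytes_emitted=0
After char 1 ('v'=47): chars_in_quartet=2 acc=0x42F bytes_emitted=0
After char 2 ('I'=8): chars_in_quartet=3 acc=0x10BC8 bytes_emitted=0
After char 3 ('j'=35): chars_in_quartet=4 acc=0x42F223 -> emit 42 F2 23, reset; bytes_emitted=3
After char 4 ('U'=20): chars_in_quartet=1 acc=0x14 bytes_emitted=3
After char 5 ('4'=56): chars_in_quartet=2 acc=0x538 bytes_emitted=3
After char 6 ('m'=38): chars_in_quartet=3 acc=0x14E26 bytes_emitted=3
After char 7 ('F'=5): chars_in_quartet=4 acc=0x538985 -> emit 53 89 85, reset; bytes_emitted=6
After char 8 ('k'=36): chars_in_quartet=1 acc=0x24 bytes_emitted=6
After char 9 ('C'=2): chars_in_quartet=2 acc=0x902 bytes_emitted=6
After char 10 ('0'=52): chars_in_quartet=3 acc=0x240B4 bytes_emitted=6
Padding '=': partial quartet acc=0x240B4 -> emit 90 2D; bytes_emitted=8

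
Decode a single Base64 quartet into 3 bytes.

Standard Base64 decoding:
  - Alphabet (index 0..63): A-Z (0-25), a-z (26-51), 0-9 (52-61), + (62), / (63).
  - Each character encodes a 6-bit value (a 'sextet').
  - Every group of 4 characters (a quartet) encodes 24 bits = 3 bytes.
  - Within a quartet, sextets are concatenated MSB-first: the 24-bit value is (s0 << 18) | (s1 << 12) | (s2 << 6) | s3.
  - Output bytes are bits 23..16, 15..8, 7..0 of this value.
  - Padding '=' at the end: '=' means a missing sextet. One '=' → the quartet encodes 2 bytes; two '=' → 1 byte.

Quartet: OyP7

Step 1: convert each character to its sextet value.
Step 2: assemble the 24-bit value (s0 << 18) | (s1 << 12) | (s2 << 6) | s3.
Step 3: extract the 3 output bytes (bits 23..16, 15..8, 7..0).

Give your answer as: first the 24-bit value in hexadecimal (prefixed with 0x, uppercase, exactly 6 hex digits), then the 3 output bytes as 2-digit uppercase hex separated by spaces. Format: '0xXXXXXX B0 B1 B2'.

Sextets: O=14, y=50, P=15, 7=59
24-bit: (14<<18) | (50<<12) | (15<<6) | 59
      = 0x380000 | 0x032000 | 0x0003C0 | 0x00003B
      = 0x3B23FB
Bytes: (v>>16)&0xFF=3B, (v>>8)&0xFF=23, v&0xFF=FB

Answer: 0x3B23FB 3B 23 FB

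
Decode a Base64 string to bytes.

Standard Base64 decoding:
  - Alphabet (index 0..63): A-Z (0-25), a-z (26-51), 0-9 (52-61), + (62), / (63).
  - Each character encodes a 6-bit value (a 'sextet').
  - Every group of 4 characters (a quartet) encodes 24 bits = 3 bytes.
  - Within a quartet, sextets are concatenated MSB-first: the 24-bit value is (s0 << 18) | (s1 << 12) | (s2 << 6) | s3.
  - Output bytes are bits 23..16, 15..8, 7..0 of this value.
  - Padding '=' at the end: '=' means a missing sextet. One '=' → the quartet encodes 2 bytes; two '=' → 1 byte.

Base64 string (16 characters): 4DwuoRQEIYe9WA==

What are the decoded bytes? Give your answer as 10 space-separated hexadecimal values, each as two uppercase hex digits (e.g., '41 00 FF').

After char 0 ('4'=56): chars_in_quartet=1 acc=0x38 bytes_emitted=0
After char 1 ('D'=3): chars_in_quartet=2 acc=0xE03 bytes_emitted=0
After char 2 ('w'=48): chars_in_quartet=3 acc=0x380F0 bytes_emitted=0
After char 3 ('u'=46): chars_in_quartet=4 acc=0xE03C2E -> emit E0 3C 2E, reset; bytes_emitted=3
After char 4 ('o'=40): chars_in_quartet=1 acc=0x28 bytes_emitted=3
After char 5 ('R'=17): chars_in_quartet=2 acc=0xA11 bytes_emitted=3
After char 6 ('Q'=16): chars_in_quartet=3 acc=0x28450 bytes_emitted=3
After char 7 ('E'=4): chars_in_quartet=4 acc=0xA11404 -> emit A1 14 04, reset; bytes_emitted=6
After char 8 ('I'=8): chars_in_quartet=1 acc=0x8 bytes_emitted=6
After char 9 ('Y'=24): chars_in_quartet=2 acc=0x218 bytes_emitted=6
After char 10 ('e'=30): chars_in_quartet=3 acc=0x861E bytes_emitted=6
After char 11 ('9'=61): chars_in_quartet=4 acc=0x2187BD -> emit 21 87 BD, reset; bytes_emitted=9
After char 12 ('W'=22): chars_in_quartet=1 acc=0x16 bytes_emitted=9
After char 13 ('A'=0): chars_in_quartet=2 acc=0x580 bytes_emitted=9
Padding '==': partial quartet acc=0x580 -> emit 58; bytes_emitted=10

Answer: E0 3C 2E A1 14 04 21 87 BD 58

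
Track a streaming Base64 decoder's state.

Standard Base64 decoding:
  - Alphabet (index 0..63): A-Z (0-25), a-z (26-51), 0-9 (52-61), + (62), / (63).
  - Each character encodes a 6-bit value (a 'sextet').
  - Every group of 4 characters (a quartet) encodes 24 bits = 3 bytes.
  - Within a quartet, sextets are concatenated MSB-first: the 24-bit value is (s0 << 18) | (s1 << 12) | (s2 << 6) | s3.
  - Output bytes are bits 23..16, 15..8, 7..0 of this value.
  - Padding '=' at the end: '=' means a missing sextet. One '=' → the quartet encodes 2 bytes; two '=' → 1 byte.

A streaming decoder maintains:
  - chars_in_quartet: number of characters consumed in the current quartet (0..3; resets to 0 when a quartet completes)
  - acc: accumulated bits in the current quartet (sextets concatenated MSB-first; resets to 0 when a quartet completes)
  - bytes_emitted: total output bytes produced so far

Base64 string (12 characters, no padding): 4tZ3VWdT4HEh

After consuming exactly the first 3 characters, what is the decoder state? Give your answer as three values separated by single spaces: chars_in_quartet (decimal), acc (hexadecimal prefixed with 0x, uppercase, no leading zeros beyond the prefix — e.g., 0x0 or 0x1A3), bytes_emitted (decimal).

Answer: 3 0x38B59 0

Derivation:
After char 0 ('4'=56): chars_in_quartet=1 acc=0x38 bytes_emitted=0
After char 1 ('t'=45): chars_in_quartet=2 acc=0xE2D bytes_emitted=0
After char 2 ('Z'=25): chars_in_quartet=3 acc=0x38B59 bytes_emitted=0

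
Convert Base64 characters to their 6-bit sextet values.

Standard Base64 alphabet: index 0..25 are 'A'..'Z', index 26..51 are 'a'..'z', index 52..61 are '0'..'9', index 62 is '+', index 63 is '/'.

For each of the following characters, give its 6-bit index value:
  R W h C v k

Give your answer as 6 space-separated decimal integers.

'R': A..Z range, ord('R') − ord('A') = 17
'W': A..Z range, ord('W') − ord('A') = 22
'h': a..z range, 26 + ord('h') − ord('a') = 33
'C': A..Z range, ord('C') − ord('A') = 2
'v': a..z range, 26 + ord('v') − ord('a') = 47
'k': a..z range, 26 + ord('k') − ord('a') = 36

Answer: 17 22 33 2 47 36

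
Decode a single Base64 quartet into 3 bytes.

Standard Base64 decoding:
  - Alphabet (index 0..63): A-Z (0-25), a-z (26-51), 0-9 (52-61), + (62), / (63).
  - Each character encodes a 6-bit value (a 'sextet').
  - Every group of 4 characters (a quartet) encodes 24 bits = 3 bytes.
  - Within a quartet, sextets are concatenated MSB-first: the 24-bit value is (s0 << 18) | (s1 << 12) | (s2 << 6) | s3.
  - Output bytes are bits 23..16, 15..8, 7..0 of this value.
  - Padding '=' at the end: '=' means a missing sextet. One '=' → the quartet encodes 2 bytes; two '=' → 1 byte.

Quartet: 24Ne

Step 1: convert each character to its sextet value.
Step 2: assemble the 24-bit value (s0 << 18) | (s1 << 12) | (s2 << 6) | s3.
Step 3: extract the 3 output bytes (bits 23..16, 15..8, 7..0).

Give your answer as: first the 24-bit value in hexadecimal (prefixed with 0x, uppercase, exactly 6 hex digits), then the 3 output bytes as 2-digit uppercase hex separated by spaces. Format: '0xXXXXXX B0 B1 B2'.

Sextets: 2=54, 4=56, N=13, e=30
24-bit: (54<<18) | (56<<12) | (13<<6) | 30
      = 0xD80000 | 0x038000 | 0x000340 | 0x00001E
      = 0xDB835E
Bytes: (v>>16)&0xFF=DB, (v>>8)&0xFF=83, v&0xFF=5E

Answer: 0xDB835E DB 83 5E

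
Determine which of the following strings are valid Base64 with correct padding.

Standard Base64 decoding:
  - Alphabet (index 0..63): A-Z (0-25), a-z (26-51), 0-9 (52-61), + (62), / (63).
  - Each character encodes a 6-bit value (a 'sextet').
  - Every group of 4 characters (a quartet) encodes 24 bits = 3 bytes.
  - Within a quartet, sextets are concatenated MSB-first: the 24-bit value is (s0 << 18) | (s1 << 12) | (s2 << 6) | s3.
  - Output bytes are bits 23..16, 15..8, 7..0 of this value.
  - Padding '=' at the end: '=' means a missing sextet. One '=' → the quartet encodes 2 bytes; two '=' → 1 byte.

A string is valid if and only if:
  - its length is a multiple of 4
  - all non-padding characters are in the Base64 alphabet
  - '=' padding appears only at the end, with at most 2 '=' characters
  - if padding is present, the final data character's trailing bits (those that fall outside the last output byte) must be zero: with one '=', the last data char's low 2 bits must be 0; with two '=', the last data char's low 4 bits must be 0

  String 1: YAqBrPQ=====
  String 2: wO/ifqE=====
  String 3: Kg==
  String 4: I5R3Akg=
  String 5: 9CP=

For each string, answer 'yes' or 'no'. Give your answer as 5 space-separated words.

String 1: 'YAqBrPQ=====' → invalid (5 pad chars (max 2))
String 2: 'wO/ifqE=====' → invalid (5 pad chars (max 2))
String 3: 'Kg==' → valid
String 4: 'I5R3Akg=' → valid
String 5: '9CP=' → invalid (bad trailing bits)

Answer: no no yes yes no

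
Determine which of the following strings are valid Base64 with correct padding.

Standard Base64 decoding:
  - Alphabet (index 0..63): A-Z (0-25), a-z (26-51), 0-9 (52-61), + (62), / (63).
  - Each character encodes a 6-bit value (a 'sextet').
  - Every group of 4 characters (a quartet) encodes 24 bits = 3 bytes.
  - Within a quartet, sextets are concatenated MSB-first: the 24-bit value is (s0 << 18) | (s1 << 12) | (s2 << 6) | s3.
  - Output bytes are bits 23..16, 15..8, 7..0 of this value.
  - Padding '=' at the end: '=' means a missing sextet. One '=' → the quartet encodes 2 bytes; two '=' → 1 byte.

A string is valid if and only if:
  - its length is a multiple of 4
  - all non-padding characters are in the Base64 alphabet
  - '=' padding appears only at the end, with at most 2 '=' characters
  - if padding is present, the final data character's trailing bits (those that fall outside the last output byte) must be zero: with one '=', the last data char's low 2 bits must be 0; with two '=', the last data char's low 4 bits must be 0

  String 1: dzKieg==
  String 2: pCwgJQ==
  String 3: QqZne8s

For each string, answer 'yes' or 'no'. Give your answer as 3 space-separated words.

String 1: 'dzKieg==' → valid
String 2: 'pCwgJQ==' → valid
String 3: 'QqZne8s' → invalid (len=7 not mult of 4)

Answer: yes yes no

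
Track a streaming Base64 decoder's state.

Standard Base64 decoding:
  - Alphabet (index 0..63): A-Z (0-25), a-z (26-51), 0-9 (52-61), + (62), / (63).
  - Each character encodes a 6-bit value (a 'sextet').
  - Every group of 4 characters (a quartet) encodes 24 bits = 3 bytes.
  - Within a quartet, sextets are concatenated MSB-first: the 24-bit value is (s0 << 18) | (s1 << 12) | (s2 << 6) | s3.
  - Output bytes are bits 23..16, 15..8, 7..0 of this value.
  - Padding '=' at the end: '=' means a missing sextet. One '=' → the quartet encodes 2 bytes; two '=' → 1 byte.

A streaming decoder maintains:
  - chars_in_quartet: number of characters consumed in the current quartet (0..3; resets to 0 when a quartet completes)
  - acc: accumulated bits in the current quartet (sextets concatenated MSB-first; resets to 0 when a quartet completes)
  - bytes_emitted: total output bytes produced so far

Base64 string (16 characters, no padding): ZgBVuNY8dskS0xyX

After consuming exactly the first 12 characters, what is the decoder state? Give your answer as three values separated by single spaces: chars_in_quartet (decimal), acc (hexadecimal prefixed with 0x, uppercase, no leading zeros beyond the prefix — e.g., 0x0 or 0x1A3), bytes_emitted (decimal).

Answer: 0 0x0 9

Derivation:
After char 0 ('Z'=25): chars_in_quartet=1 acc=0x19 bytes_emitted=0
After char 1 ('g'=32): chars_in_quartet=2 acc=0x660 bytes_emitted=0
After char 2 ('B'=1): chars_in_quartet=3 acc=0x19801 bytes_emitted=0
After char 3 ('V'=21): chars_in_quartet=4 acc=0x660055 -> emit 66 00 55, reset; bytes_emitted=3
After char 4 ('u'=46): chars_in_quartet=1 acc=0x2E bytes_emitted=3
After char 5 ('N'=13): chars_in_quartet=2 acc=0xB8D bytes_emitted=3
After char 6 ('Y'=24): chars_in_quartet=3 acc=0x2E358 bytes_emitted=3
After char 7 ('8'=60): chars_in_quartet=4 acc=0xB8D63C -> emit B8 D6 3C, reset; bytes_emitted=6
After char 8 ('d'=29): chars_in_quartet=1 acc=0x1D bytes_emitted=6
After char 9 ('s'=44): chars_in_quartet=2 acc=0x76C bytes_emitted=6
After char 10 ('k'=36): chars_in_quartet=3 acc=0x1DB24 bytes_emitted=6
After char 11 ('S'=18): chars_in_quartet=4 acc=0x76C912 -> emit 76 C9 12, reset; bytes_emitted=9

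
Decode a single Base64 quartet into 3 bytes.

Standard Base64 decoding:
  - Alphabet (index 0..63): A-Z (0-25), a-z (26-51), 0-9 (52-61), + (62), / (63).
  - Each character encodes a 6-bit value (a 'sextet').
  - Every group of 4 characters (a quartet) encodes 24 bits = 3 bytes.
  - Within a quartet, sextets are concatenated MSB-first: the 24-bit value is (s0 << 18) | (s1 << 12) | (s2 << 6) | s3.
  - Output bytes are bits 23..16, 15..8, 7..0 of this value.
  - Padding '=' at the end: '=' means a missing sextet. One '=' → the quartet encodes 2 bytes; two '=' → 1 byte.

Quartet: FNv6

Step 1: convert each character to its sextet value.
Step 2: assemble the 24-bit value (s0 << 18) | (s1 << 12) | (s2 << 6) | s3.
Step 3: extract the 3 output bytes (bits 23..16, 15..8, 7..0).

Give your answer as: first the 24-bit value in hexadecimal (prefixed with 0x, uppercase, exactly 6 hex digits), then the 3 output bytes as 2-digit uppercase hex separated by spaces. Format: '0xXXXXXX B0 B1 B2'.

Answer: 0x14DBFA 14 DB FA

Derivation:
Sextets: F=5, N=13, v=47, 6=58
24-bit: (5<<18) | (13<<12) | (47<<6) | 58
      = 0x140000 | 0x00D000 | 0x000BC0 | 0x00003A
      = 0x14DBFA
Bytes: (v>>16)&0xFF=14, (v>>8)&0xFF=DB, v&0xFF=FA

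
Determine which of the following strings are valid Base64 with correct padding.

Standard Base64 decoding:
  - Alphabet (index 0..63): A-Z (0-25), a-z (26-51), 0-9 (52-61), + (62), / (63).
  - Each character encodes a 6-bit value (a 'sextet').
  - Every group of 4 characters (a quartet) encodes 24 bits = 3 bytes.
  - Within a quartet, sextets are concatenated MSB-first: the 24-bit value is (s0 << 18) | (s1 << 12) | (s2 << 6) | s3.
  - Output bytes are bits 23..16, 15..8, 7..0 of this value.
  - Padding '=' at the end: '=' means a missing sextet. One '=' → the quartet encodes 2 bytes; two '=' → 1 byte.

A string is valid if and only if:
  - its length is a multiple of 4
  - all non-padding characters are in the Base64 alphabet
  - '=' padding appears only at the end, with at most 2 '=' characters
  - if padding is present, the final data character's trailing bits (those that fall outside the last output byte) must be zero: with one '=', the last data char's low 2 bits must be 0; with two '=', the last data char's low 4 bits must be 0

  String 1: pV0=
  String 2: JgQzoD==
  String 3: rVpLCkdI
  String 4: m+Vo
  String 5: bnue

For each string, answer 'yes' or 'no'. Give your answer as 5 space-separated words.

String 1: 'pV0=' → valid
String 2: 'JgQzoD==' → invalid (bad trailing bits)
String 3: 'rVpLCkdI' → valid
String 4: 'm+Vo' → valid
String 5: 'bnue' → valid

Answer: yes no yes yes yes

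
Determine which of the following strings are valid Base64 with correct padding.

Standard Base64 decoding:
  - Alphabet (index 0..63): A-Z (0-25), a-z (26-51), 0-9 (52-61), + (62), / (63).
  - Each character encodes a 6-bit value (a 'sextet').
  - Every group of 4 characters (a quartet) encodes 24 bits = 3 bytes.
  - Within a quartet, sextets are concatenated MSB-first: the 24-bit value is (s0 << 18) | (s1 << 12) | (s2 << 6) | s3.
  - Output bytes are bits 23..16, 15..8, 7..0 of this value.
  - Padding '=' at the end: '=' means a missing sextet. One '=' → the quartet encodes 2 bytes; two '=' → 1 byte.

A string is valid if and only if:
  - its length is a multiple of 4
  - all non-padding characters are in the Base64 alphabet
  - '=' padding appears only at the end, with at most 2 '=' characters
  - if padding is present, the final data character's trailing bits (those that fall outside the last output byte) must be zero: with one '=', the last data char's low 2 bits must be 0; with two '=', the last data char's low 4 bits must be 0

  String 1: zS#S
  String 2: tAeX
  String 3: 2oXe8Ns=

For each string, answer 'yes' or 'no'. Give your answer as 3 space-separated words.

String 1: 'zS#S' → invalid (bad char(s): ['#'])
String 2: 'tAeX' → valid
String 3: '2oXe8Ns=' → valid

Answer: no yes yes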